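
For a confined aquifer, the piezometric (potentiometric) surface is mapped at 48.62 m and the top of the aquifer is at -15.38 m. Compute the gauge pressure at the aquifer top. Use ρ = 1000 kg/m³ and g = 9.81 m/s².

P ≈ 628 kPa

Pressure head at the aquifer top: ψ = h − z = 48.62 − (-15.38) = 64.00 m.
P = ρgψ = 1000 × 9.81 × 64.00 = 627840 Pa ≈ 628 kPa.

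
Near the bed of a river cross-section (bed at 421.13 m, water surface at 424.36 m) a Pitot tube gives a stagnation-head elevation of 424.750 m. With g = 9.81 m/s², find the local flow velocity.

v ≈ 2.77 m/s

Near the bed, under hydrostatic conditions, the piezometric head (z + ψ) equals the free-surface elevation, 424.36 m.
Velocity head = total − piezometric = 424.750 − 424.36 = 0.390 m.
v = √(2g·h_v) = √(2 × 9.81 × 0.390) = 2.77 m/s.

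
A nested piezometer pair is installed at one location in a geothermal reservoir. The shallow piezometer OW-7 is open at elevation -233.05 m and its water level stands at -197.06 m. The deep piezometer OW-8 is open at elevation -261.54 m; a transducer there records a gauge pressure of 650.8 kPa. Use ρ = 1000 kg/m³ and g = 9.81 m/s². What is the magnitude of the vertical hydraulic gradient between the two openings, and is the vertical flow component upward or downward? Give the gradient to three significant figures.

|i_v| ≈ 0.0653; vertical flow is upward

Total head at OW-7: h = -197.06 m (water level in the standpipe).
Pressure head at OW-8: ψ = P/(ρg) = 650.8×1000 / (1000 × 9.81) = 66.34 m.
Total head at OW-8: h = z + ψ = -261.54 + 66.34 = -195.20 m.
Δh = h(OW-7) − h(OW-8) = -197.06 − (-195.20) = -1.86 m.
Vertical separation Δz = -233.05 − (-261.54) = 28.49 m.
|i_v| = |Δh| / Δz = 1.86 / 28.49 = 0.0653.
Head is higher in the deep piezometer, so vertical flow is upward (discharge condition).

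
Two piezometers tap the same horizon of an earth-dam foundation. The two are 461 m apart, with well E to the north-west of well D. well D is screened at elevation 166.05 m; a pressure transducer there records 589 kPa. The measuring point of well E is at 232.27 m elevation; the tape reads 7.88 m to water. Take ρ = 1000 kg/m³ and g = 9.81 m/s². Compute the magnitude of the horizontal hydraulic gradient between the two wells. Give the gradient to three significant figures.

i ≈ 0.00369

Pressure head at well D: ψ = P/(ρg) = 589×1000 / (1000 × 9.81) = 60.04 m.
Total head at well D: h = z + ψ = 166.05 + 60.04 = 226.09 m.
Total head at well E: h = 232.27 − 7.88 = 224.39 m.
Head difference: h(well D) − h(well E) = 226.09 − 224.39 = 1.70 m.
Hydraulic gradient: i = |Δh| / L = 1.70 / 461 = 0.00369.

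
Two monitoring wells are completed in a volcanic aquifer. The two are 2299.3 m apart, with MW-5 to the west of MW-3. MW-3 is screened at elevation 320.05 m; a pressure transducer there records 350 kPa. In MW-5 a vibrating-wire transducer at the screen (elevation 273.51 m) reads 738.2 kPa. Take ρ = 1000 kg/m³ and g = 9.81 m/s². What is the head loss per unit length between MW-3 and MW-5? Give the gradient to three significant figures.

i ≈ 0.00303 m/m

Pressure head at MW-3: ψ = P/(ρg) = 350×1000 / (1000 × 9.81) = 35.68 m.
Total head at MW-3: h = z + ψ = 320.05 + 35.68 = 355.73 m.
Pressure head at MW-5: ψ = P/(ρg) = 738.2×1000 / (1000 × 9.81) = 75.25 m.
Total head at MW-5: h = z + ψ = 273.51 + 75.25 = 348.76 m.
Head difference: h(MW-3) − h(MW-5) = 355.73 − 348.76 = 6.97 m.
Hydraulic gradient: i = |Δh| / L = 6.97 / 2299.3 = 0.00303.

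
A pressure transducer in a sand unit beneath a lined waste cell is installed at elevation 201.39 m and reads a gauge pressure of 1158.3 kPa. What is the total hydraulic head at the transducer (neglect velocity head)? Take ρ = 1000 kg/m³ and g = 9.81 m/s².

ψ = P/(ρg) = 1158.3×1000 / (1000 × 9.81) = 118.07 m.
h = z + ψ = 201.39 + 118.07 = 319.46 m.

h ≈ 319.46 m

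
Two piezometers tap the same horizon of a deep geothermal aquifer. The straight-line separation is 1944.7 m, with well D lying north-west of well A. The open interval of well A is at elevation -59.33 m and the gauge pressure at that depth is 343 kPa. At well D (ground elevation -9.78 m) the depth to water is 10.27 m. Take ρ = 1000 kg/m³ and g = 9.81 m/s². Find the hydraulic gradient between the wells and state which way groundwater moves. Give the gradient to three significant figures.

i ≈ 0.00222; groundwater flows toward the south-east

Pressure head at well A: ψ = P/(ρg) = 343×1000 / (1000 × 9.81) = 34.96 m.
Total head at well A: h = z + ψ = -59.33 + 34.96 = -24.37 m.
Total head at well D: h = -9.78 − 10.27 = -20.05 m.
Head difference: h(well A) − h(well D) = -24.37 − (-20.05) = -4.32 m.
Hydraulic gradient: i = |Δh| / L = 4.32 / 1944.7 = 0.00222.
Flow is from higher to lower head: from well D toward well A, i.e. toward the south-east.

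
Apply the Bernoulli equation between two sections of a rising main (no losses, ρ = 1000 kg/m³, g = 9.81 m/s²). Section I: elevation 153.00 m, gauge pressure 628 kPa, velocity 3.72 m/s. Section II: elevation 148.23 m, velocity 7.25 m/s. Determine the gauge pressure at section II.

P₂ ≈ 655 kPa

Pressure head at I: ψ₁ = P₁/(ρg) = 628×1000 / (1000 × 9.81) = 64.02 m.
Velocity heads: v₁²/2g = 3.72²/19.62 = 0.705 m; v₂²/2g = 7.25²/19.62 = 2.679 m.
Total head H = z₁ + ψ₁ + v₁²/2g = 153.00 + 64.02 + 0.705 = 217.72 m.
ψ₂ = H − z₂ − v₂²/2g = 217.72 − 148.23 − 2.679 = 66.81 m.
P₂ = ρgψ₂ = 1000 × 9.81 × 66.81 ≈ 655 kPa.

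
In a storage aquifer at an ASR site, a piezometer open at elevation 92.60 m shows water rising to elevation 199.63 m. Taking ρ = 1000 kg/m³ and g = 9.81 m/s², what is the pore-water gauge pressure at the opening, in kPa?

Pressure head ψ = h − z = 199.63 − 92.60 = 107.03 m.
P = ρgψ = 1000 × 9.81 × 107.03 = 1049964 Pa ≈ 1050 kPa.

P ≈ 1050 kPa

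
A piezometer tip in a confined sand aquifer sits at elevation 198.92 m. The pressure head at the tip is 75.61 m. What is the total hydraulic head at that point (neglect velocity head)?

h = z + ψ = 198.92 + 75.61 = 274.53 m.

h ≈ 274.53 m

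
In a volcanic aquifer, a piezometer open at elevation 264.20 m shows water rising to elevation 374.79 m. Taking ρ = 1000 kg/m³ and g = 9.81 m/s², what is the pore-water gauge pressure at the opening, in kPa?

P ≈ 1080 kPa

Pressure head ψ = h − z = 374.79 − 264.20 = 110.59 m.
P = ρgψ = 1000 × 9.81 × 110.59 = 1084888 Pa ≈ 1080 kPa.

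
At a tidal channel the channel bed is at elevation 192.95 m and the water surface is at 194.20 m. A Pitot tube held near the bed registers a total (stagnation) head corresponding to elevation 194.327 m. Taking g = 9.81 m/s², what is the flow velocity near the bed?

v ≈ 1.58 m/s

Near the bed, under hydrostatic conditions, the piezometric head (z + ψ) equals the free-surface elevation, 194.20 m.
Velocity head = total − piezometric = 194.327 − 194.20 = 0.127 m.
v = √(2g·h_v) = √(2 × 9.81 × 0.127) = 1.58 m/s.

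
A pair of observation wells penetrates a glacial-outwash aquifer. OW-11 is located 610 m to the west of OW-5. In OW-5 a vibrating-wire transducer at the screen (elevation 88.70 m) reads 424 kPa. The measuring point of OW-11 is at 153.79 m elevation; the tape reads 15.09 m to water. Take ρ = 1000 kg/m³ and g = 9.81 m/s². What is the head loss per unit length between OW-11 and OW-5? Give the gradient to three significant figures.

Pressure head at OW-5: ψ = P/(ρg) = 424×1000 / (1000 × 9.81) = 43.22 m.
Total head at OW-5: h = z + ψ = 88.70 + 43.22 = 131.92 m.
Total head at OW-11: h = 153.79 − 15.09 = 138.70 m.
Head difference: h(OW-5) − h(OW-11) = 131.92 − 138.70 = -6.78 m.
Hydraulic gradient: i = |Δh| / L = 6.78 / 610 = 0.0111.

i ≈ 0.0111 m/m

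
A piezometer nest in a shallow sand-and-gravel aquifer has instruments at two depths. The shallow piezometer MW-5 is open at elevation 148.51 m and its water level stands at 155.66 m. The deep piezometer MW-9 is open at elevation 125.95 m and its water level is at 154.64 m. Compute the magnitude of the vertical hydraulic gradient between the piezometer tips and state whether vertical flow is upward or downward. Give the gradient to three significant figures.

|i_v| ≈ 0.0452; vertical flow is downward

Total head at MW-5: h = 155.66 m (water level in the standpipe).
Total head at MW-9: h = 154.64 m.
Δh = h(MW-5) − h(MW-9) = 155.66 − 154.64 = 1.02 m.
Vertical separation Δz = 148.51 − 125.95 = 22.56 m.
|i_v| = |Δh| / Δz = 1.02 / 22.56 = 0.0452.
Head is higher in the shallow piezometer, so vertical flow is downward (recharge condition).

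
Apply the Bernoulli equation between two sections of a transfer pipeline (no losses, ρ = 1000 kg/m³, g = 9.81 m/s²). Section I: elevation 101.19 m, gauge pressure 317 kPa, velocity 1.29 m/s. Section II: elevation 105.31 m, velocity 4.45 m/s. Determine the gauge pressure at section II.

Pressure head at I: ψ₁ = P₁/(ρg) = 317×1000 / (1000 × 9.81) = 32.31 m.
Velocity heads: v₁²/2g = 1.29²/19.62 = 0.085 m; v₂²/2g = 4.45²/19.62 = 1.009 m.
Total head H = z₁ + ψ₁ + v₁²/2g = 101.19 + 32.31 + 0.085 = 133.59 m.
ψ₂ = H − z₂ − v₂²/2g = 133.59 − 105.31 − 1.009 = 27.27 m.
P₂ = ρgψ₂ = 1000 × 9.81 × 27.27 ≈ 268 kPa.

P₂ ≈ 268 kPa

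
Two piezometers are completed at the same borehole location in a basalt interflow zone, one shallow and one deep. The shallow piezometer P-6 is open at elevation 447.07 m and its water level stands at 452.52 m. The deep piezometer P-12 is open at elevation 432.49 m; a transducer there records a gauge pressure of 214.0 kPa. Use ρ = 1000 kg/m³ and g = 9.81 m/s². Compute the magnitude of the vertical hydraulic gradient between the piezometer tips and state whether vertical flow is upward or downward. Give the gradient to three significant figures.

|i_v| ≈ 0.122; vertical flow is upward

Total head at P-6: h = 452.52 m (water level in the standpipe).
Pressure head at P-12: ψ = P/(ρg) = 214.0×1000 / (1000 × 9.81) = 21.81 m.
Total head at P-12: h = z + ψ = 432.49 + 21.81 = 454.30 m.
Δh = h(P-6) − h(P-12) = 452.52 − 454.30 = -1.78 m.
Vertical separation Δz = 447.07 − 432.49 = 14.58 m.
|i_v| = |Δh| / Δz = 1.78 / 14.58 = 0.122.
Head is higher in the deep piezometer, so vertical flow is upward (discharge condition).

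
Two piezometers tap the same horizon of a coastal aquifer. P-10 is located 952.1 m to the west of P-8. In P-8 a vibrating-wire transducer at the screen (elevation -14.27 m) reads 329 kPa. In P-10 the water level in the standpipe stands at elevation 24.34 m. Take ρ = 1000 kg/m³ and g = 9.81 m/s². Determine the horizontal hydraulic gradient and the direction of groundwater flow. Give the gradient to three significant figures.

Pressure head at P-8: ψ = P/(ρg) = 329×1000 / (1000 × 9.81) = 33.54 m.
Total head at P-8: h = z + ψ = -14.27 + 33.54 = 19.27 m.
Total head at P-10: h = 24.34 m (water level in the piezometer is the total head).
Head difference: h(P-8) − h(P-10) = 19.27 − 24.34 = -5.07 m.
Hydraulic gradient: i = |Δh| / L = 5.07 / 952.1 = 0.00533.
Flow is from higher to lower head: from P-10 toward P-8, i.e. toward the east.

i ≈ 0.00533; groundwater flows toward the east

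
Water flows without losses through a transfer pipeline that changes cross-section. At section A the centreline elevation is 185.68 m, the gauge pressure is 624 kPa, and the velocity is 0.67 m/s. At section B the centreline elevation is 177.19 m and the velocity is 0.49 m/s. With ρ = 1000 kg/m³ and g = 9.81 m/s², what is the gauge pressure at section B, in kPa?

P₂ ≈ 707 kPa

Pressure head at A: ψ₁ = P₁/(ρg) = 624×1000 / (1000 × 9.81) = 63.61 m.
Velocity heads: v₁²/2g = 0.67²/19.62 = 0.023 m; v₂²/2g = 0.49²/19.62 = 0.012 m.
Total head H = z₁ + ψ₁ + v₁²/2g = 185.68 + 63.61 + 0.023 = 249.31 m.
ψ₂ = H − z₂ − v₂²/2g = 249.31 − 177.19 − 0.012 = 72.11 m.
P₂ = ρgψ₂ = 1000 × 9.81 × 72.11 ≈ 707 kPa.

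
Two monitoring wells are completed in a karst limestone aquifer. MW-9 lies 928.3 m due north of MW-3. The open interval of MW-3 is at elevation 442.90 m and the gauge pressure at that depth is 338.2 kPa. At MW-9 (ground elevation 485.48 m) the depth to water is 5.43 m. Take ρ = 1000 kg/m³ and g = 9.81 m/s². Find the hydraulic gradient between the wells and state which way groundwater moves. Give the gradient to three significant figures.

Pressure head at MW-3: ψ = P/(ρg) = 338.2×1000 / (1000 × 9.81) = 34.48 m.
Total head at MW-3: h = z + ψ = 442.90 + 34.48 = 477.38 m.
Total head at MW-9: h = 485.48 − 5.43 = 480.05 m.
Head difference: h(MW-3) − h(MW-9) = 477.38 − 480.05 = -2.67 m.
Hydraulic gradient: i = |Δh| / L = 2.67 / 928.3 = 0.00288.
Flow is from higher to lower head: from MW-9 toward MW-3, i.e. toward the south.

i ≈ 0.00288; groundwater flows toward the south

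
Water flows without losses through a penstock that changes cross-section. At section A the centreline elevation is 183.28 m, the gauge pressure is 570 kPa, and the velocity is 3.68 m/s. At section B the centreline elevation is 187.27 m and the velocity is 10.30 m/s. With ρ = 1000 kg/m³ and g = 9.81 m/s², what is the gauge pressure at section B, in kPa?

Pressure head at A: ψ₁ = P₁/(ρg) = 570×1000 / (1000 × 9.81) = 58.10 m.
Velocity heads: v₁²/2g = 3.68²/19.62 = 0.690 m; v₂²/2g = 10.30²/19.62 = 5.407 m.
Total head H = z₁ + ψ₁ + v₁²/2g = 183.28 + 58.10 + 0.690 = 242.07 m.
ψ₂ = H − z₂ − v₂²/2g = 242.07 − 187.27 − 5.407 = 49.39 m.
P₂ = ρgψ₂ = 1000 × 9.81 × 49.39 ≈ 485 kPa.

P₂ ≈ 485 kPa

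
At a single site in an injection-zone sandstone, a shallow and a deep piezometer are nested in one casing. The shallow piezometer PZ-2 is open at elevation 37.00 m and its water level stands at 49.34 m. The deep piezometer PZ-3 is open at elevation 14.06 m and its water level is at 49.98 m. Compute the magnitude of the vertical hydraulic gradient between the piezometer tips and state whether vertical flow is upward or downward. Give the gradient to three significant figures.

|i_v| ≈ 0.0279; vertical flow is upward

Total head at PZ-2: h = 49.34 m (water level in the standpipe).
Total head at PZ-3: h = 49.98 m.
Δh = h(PZ-2) − h(PZ-3) = 49.34 − 49.98 = -0.64 m.
Vertical separation Δz = 37.00 − 14.06 = 22.94 m.
|i_v| = |Δh| / Δz = 0.64 / 22.94 = 0.0279.
Head is higher in the deep piezometer, so vertical flow is upward (discharge condition).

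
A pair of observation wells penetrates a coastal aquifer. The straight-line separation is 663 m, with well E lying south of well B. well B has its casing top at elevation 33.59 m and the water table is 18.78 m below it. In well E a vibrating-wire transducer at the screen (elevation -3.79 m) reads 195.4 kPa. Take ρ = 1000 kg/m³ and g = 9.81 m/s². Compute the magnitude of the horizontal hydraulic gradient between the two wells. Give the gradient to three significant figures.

Total head at well B: h = 33.59 − 18.78 = 14.81 m.
Pressure head at well E: ψ = P/(ρg) = 195.4×1000 / (1000 × 9.81) = 19.92 m.
Total head at well E: h = z + ψ = -3.79 + 19.92 = 16.13 m.
Head difference: h(well B) − h(well E) = 14.81 − 16.13 = -1.32 m.
Hydraulic gradient: i = |Δh| / L = 1.32 / 663 = 0.00199.

i ≈ 0.00199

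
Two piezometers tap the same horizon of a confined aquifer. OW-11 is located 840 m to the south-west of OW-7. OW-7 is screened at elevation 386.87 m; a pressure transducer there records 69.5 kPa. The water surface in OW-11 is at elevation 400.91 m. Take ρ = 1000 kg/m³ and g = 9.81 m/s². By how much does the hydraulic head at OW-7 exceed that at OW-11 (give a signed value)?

Pressure head at OW-7: ψ = P/(ρg) = 69.5×1000 / (1000 × 9.81) = 7.08 m.
Total head at OW-7: h = z + ψ = 386.87 + 7.08 = 393.95 m.
Total head at OW-11: h = 400.91 m (water level in the piezometer is the total head).
Head difference: h(OW-7) − h(OW-11) = 393.95 − 400.91 = -6.96 m.

Δh ≈ -6.96 m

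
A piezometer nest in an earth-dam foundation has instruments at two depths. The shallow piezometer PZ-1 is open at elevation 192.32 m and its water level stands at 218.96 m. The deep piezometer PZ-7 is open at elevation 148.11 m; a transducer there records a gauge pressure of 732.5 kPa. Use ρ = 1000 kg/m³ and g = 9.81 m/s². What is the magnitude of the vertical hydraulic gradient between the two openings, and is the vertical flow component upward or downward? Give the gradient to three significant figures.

Total head at PZ-1: h = 218.96 m (water level in the standpipe).
Pressure head at PZ-7: ψ = P/(ρg) = 732.5×1000 / (1000 × 9.81) = 74.67 m.
Total head at PZ-7: h = z + ψ = 148.11 + 74.67 = 222.78 m.
Δh = h(PZ-1) − h(PZ-7) = 218.96 − 222.78 = -3.82 m.
Vertical separation Δz = 192.32 − 148.11 = 44.21 m.
|i_v| = |Δh| / Δz = 3.82 / 44.21 = 0.0864.
Head is higher in the deep piezometer, so vertical flow is upward (discharge condition).

|i_v| ≈ 0.0864; vertical flow is upward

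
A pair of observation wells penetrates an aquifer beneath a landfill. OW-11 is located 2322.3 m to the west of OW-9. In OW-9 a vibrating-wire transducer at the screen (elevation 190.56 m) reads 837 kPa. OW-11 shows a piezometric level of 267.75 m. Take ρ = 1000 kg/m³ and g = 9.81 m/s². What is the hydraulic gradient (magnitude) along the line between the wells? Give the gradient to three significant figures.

i ≈ 0.00350

Pressure head at OW-9: ψ = P/(ρg) = 837×1000 / (1000 × 9.81) = 85.32 m.
Total head at OW-9: h = z + ψ = 190.56 + 85.32 = 275.88 m.
Total head at OW-11: h = 267.75 m (water level in the piezometer is the total head).
Head difference: h(OW-9) − h(OW-11) = 275.88 − 267.75 = 8.13 m.
Hydraulic gradient: i = |Δh| / L = 8.13 / 2322.3 = 0.00350.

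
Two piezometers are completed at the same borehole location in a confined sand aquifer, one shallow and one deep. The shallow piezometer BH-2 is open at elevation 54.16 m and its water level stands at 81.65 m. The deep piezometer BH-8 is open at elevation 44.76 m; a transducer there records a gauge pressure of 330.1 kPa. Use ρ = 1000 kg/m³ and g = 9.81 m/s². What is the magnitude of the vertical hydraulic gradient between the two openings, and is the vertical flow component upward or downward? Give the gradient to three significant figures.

|i_v| ≈ 0.345; vertical flow is downward

Total head at BH-2: h = 81.65 m (water level in the standpipe).
Pressure head at BH-8: ψ = P/(ρg) = 330.1×1000 / (1000 × 9.81) = 33.65 m.
Total head at BH-8: h = z + ψ = 44.76 + 33.65 = 78.41 m.
Δh = h(BH-2) − h(BH-8) = 81.65 − 78.41 = 3.24 m.
Vertical separation Δz = 54.16 − 44.76 = 9.40 m.
|i_v| = |Δh| / Δz = 3.24 / 9.40 = 0.345.
Head is higher in the shallow piezometer, so vertical flow is downward (recharge condition).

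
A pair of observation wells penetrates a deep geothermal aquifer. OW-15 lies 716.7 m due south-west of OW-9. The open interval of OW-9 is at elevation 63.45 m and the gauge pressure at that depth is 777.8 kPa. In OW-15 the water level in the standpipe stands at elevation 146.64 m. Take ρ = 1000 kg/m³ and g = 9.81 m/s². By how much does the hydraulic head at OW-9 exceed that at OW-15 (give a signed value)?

Δh ≈ -3.90 m

Pressure head at OW-9: ψ = P/(ρg) = 777.8×1000 / (1000 × 9.81) = 79.29 m.
Total head at OW-9: h = z + ψ = 63.45 + 79.29 = 142.74 m.
Total head at OW-15: h = 146.64 m (water level in the piezometer is the total head).
Head difference: h(OW-9) − h(OW-15) = 142.74 − 146.64 = -3.90 m.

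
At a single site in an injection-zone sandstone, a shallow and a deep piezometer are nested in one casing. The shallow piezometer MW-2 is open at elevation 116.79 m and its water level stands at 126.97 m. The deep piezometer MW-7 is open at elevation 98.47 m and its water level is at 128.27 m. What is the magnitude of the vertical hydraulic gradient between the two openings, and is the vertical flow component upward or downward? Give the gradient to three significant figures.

Total head at MW-2: h = 126.97 m (water level in the standpipe).
Total head at MW-7: h = 128.27 m.
Δh = h(MW-2) − h(MW-7) = 126.97 − 128.27 = -1.30 m.
Vertical separation Δz = 116.79 − 98.47 = 18.32 m.
|i_v| = |Δh| / Δz = 1.30 / 18.32 = 0.0710.
Head is higher in the deep piezometer, so vertical flow is upward (discharge condition).

|i_v| ≈ 0.0710; vertical flow is upward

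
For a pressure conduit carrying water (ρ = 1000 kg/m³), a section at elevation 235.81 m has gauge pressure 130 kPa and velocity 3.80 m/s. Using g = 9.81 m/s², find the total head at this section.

Pressure head ψ = P/(ρg) = 130×1000 / (1000 × 9.81) = 13.25 m.
Velocity head = v²/(2g) = 3.80² / (2 × 9.81) = 0.736 m.
h = z + ψ + v²/(2g) = 235.81 + 13.25 + 0.736 = 249.80 m.

h ≈ 249.80 m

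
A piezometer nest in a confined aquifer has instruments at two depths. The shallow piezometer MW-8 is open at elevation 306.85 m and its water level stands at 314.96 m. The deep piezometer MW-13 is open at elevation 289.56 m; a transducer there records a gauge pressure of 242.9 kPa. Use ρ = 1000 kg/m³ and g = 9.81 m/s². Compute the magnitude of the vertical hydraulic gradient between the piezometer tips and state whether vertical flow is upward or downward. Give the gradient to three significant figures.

Total head at MW-8: h = 314.96 m (water level in the standpipe).
Pressure head at MW-13: ψ = P/(ρg) = 242.9×1000 / (1000 × 9.81) = 24.76 m.
Total head at MW-13: h = z + ψ = 289.56 + 24.76 = 314.32 m.
Δh = h(MW-8) − h(MW-13) = 314.96 − 314.32 = 0.64 m.
Vertical separation Δz = 306.85 − 289.56 = 17.29 m.
|i_v| = |Δh| / Δz = 0.64 / 17.29 = 0.0370.
Head is higher in the shallow piezometer, so vertical flow is downward (recharge condition).

|i_v| ≈ 0.0370; vertical flow is downward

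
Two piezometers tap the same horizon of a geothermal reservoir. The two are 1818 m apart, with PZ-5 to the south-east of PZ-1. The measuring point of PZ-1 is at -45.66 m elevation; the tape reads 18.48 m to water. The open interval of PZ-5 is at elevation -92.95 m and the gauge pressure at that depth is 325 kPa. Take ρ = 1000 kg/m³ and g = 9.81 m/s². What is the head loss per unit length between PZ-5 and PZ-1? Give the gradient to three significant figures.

i ≈ 0.00238 m/m

Total head at PZ-1: h = -45.66 − 18.48 = -64.14 m.
Pressure head at PZ-5: ψ = P/(ρg) = 325×1000 / (1000 × 9.81) = 33.13 m.
Total head at PZ-5: h = z + ψ = -92.95 + 33.13 = -59.82 m.
Head difference: h(PZ-1) − h(PZ-5) = -64.14 − (-59.82) = -4.32 m.
Hydraulic gradient: i = |Δh| / L = 4.32 / 1818 = 0.00238.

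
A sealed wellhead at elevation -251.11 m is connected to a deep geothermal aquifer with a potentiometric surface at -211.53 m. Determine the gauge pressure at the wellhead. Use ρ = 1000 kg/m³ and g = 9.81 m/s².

P ≈ 388 kPa

Head above the cap: Δh = -211.53 − (-251.11) = 39.58 m.
P = ρgΔh = 1000 × 9.81 × 39.58 = 388280 Pa ≈ 388 kPa.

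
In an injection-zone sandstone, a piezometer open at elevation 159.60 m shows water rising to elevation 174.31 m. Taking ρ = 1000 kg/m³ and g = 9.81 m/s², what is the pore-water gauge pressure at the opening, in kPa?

Pressure head ψ = h − z = 174.31 − 159.60 = 14.71 m.
P = ρgψ = 1000 × 9.81 × 14.71 = 144305 Pa ≈ 144 kPa.

P ≈ 144 kPa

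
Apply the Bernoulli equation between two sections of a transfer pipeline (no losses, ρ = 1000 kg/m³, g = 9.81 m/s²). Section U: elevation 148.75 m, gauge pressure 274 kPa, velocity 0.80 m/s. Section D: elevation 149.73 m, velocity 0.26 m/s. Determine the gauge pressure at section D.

Pressure head at U: ψ₁ = P₁/(ρg) = 274×1000 / (1000 × 9.81) = 27.93 m.
Velocity heads: v₁²/2g = 0.80²/19.62 = 0.033 m; v₂²/2g = 0.26²/19.62 = 0.003 m.
Total head H = z₁ + ψ₁ + v₁²/2g = 148.75 + 27.93 + 0.033 = 176.71 m.
ψ₂ = H − z₂ − v₂²/2g = 176.71 − 149.73 − 0.003 = 26.98 m.
P₂ = ρgψ₂ = 1000 × 9.81 × 26.98 ≈ 265 kPa.

P₂ ≈ 265 kPa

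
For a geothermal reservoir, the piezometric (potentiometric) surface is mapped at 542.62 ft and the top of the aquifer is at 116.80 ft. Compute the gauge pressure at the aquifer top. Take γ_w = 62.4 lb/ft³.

P ≈ 185 psi

Pressure head at the aquifer top: ψ = h − z = 542.62 − 116.80 = 425.82 ft.
P = γψ/144 = 62.4 × 425.82 / 144 = 185 psi.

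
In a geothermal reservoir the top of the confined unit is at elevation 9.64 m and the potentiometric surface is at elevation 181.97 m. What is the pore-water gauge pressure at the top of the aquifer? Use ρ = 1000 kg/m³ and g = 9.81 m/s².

Pressure head at the aquifer top: ψ = h − z = 181.97 − 9.64 = 172.33 m.
P = ρgψ = 1000 × 9.81 × 172.33 = 1690557 Pa ≈ 1690 kPa.

P ≈ 1690 kPa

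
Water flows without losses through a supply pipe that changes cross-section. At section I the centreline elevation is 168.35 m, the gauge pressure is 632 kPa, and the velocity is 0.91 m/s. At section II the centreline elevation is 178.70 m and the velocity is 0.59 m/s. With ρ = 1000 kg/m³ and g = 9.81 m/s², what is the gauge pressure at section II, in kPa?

Pressure head at I: ψ₁ = P₁/(ρg) = 632×1000 / (1000 × 9.81) = 64.42 m.
Velocity heads: v₁²/2g = 0.91²/19.62 = 0.042 m; v₂²/2g = 0.59²/19.62 = 0.018 m.
Total head H = z₁ + ψ₁ + v₁²/2g = 168.35 + 64.42 + 0.042 = 232.81 m.
ψ₂ = H − z₂ − v₂²/2g = 232.81 − 178.70 − 0.018 = 54.09 m.
P₂ = ρgψ₂ = 1000 × 9.81 × 54.09 ≈ 531 kPa.

P₂ ≈ 531 kPa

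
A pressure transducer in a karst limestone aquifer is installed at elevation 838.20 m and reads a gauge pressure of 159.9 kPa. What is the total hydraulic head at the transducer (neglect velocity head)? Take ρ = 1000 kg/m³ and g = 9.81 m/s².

h ≈ 854.50 m

ψ = P/(ρg) = 159.9×1000 / (1000 × 9.81) = 16.30 m.
h = z + ψ = 838.20 + 16.30 = 854.50 m.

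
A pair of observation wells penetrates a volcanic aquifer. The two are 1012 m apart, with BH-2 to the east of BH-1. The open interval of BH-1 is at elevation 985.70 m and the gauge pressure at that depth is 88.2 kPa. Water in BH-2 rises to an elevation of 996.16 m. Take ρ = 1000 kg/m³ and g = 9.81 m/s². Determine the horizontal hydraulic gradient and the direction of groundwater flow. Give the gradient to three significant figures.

Pressure head at BH-1: ψ = P/(ρg) = 88.2×1000 / (1000 × 9.81) = 8.99 m.
Total head at BH-1: h = z + ψ = 985.70 + 8.99 = 994.69 m.
Total head at BH-2: h = 996.16 m (water level in the piezometer is the total head).
Head difference: h(BH-1) − h(BH-2) = 994.69 − 996.16 = -1.47 m.
Hydraulic gradient: i = |Δh| / L = 1.47 / 1012 = 0.00145.
Flow is from higher to lower head: from BH-2 toward BH-1, i.e. toward the west.

i ≈ 0.00145; groundwater flows toward the west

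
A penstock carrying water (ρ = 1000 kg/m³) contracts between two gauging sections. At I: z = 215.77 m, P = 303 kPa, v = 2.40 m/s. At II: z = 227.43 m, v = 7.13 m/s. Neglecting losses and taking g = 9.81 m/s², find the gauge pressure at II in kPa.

P₂ ≈ 166 kPa

Pressure head at I: ψ₁ = P₁/(ρg) = 303×1000 / (1000 × 9.81) = 30.89 m.
Velocity heads: v₁²/2g = 2.40²/19.62 = 0.294 m; v₂²/2g = 7.13²/19.62 = 2.591 m.
Total head H = z₁ + ψ₁ + v₁²/2g = 215.77 + 30.89 + 0.294 = 246.95 m.
ψ₂ = H − z₂ − v₂²/2g = 246.95 − 227.43 − 2.591 = 16.93 m.
P₂ = ρgψ₂ = 1000 × 9.81 × 16.93 ≈ 166 kPa.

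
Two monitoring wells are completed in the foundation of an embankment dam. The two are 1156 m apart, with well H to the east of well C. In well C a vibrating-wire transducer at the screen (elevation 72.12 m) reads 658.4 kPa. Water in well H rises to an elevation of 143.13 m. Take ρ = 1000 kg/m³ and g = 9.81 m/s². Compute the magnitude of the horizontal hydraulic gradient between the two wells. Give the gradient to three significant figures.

i ≈ 0.00337

Pressure head at well C: ψ = P/(ρg) = 658.4×1000 / (1000 × 9.81) = 67.12 m.
Total head at well C: h = z + ψ = 72.12 + 67.12 = 139.24 m.
Total head at well H: h = 143.13 m (water level in the piezometer is the total head).
Head difference: h(well C) − h(well H) = 139.24 − 143.13 = -3.89 m.
Hydraulic gradient: i = |Δh| / L = 3.89 / 1156 = 0.00337.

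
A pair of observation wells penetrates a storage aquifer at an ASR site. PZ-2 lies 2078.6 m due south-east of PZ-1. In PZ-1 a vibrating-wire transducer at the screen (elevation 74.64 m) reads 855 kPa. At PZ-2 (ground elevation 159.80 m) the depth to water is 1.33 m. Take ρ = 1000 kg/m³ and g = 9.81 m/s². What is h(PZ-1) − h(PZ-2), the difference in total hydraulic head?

Δh ≈ 3.33 m

Pressure head at PZ-1: ψ = P/(ρg) = 855×1000 / (1000 × 9.81) = 87.16 m.
Total head at PZ-1: h = z + ψ = 74.64 + 87.16 = 161.80 m.
Total head at PZ-2: h = 159.80 − 1.33 = 158.47 m.
Head difference: h(PZ-1) − h(PZ-2) = 161.80 − 158.47 = 3.33 m.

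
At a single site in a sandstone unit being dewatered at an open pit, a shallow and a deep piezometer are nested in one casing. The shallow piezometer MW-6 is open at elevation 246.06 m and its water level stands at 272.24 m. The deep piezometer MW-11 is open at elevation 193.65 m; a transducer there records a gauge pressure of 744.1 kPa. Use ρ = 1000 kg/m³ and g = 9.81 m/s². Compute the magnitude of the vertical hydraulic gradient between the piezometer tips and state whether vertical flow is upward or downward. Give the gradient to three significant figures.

|i_v| ≈ 0.0523; vertical flow is downward

Total head at MW-6: h = 272.24 m (water level in the standpipe).
Pressure head at MW-11: ψ = P/(ρg) = 744.1×1000 / (1000 × 9.81) = 75.85 m.
Total head at MW-11: h = z + ψ = 193.65 + 75.85 = 269.50 m.
Δh = h(MW-6) − h(MW-11) = 272.24 − 269.50 = 2.74 m.
Vertical separation Δz = 246.06 − 193.65 = 52.41 m.
|i_v| = |Δh| / Δz = 2.74 / 52.41 = 0.0523.
Head is higher in the shallow piezometer, so vertical flow is downward (recharge condition).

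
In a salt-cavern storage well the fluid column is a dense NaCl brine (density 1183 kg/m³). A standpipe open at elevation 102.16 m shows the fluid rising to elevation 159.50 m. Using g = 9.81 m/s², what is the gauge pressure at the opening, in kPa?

Pressure head ψ = h − z = 159.50 − 102.16 = 57.34 m.
P = ρgψ = 1183 × 9.81 × 57.34 = 665444 Pa ≈ 665 kPa.

P ≈ 665 kPa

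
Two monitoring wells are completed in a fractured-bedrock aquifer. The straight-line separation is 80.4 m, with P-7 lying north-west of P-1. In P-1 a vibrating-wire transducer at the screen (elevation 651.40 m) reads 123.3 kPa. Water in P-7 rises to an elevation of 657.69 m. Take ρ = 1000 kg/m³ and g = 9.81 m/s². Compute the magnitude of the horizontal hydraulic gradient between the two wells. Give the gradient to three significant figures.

i ≈ 0.0781

Pressure head at P-1: ψ = P/(ρg) = 123.3×1000 / (1000 × 9.81) = 12.57 m.
Total head at P-1: h = z + ψ = 651.40 + 12.57 = 663.97 m.
Total head at P-7: h = 657.69 m (water level in the piezometer is the total head).
Head difference: h(P-1) − h(P-7) = 663.97 − 657.69 = 6.28 m.
Hydraulic gradient: i = |Δh| / L = 6.28 / 80.4 = 0.0781.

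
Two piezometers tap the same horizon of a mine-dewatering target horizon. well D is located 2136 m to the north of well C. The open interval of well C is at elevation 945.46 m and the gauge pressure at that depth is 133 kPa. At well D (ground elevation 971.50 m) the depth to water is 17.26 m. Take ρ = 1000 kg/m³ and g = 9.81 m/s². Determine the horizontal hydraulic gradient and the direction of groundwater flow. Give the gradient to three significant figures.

i ≈ 0.00224; groundwater flows toward the north

Pressure head at well C: ψ = P/(ρg) = 133×1000 / (1000 × 9.81) = 13.56 m.
Total head at well C: h = z + ψ = 945.46 + 13.56 = 959.02 m.
Total head at well D: h = 971.50 − 17.26 = 954.24 m.
Head difference: h(well C) − h(well D) = 959.02 − 954.24 = 4.78 m.
Hydraulic gradient: i = |Δh| / L = 4.78 / 2136 = 0.00224.
Flow is from higher to lower head: from well C toward well D, i.e. toward the north.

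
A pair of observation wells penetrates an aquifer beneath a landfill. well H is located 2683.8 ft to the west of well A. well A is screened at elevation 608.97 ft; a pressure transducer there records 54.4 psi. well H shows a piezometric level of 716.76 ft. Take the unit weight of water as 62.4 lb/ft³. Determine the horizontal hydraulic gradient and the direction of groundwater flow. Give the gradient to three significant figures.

i ≈ 0.00661; groundwater flows toward the west

Pressure head at well A: ψ = 144·P/γ = 144 × 54.4 / 62.4 = 125.54 ft.
Total head at well A: h = z + ψ = 608.97 + 125.54 = 734.51 ft.
Total head at well H: h = 716.76 ft (water level in the piezometer is the total head).
Head difference: h(well A) − h(well H) = 734.51 − 716.76 = 17.75 ft.
Hydraulic gradient: i = |Δh| / L = 17.75 / 2683.8 = 0.00661.
Flow is from higher to lower head: from well A toward well H, i.e. toward the west.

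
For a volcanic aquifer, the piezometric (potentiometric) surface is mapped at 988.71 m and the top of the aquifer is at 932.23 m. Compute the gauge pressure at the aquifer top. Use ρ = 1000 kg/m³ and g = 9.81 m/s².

Pressure head at the aquifer top: ψ = h − z = 988.71 − 932.23 = 56.48 m.
P = ρgψ = 1000 × 9.81 × 56.48 = 554069 Pa ≈ 554 kPa.

P ≈ 554 kPa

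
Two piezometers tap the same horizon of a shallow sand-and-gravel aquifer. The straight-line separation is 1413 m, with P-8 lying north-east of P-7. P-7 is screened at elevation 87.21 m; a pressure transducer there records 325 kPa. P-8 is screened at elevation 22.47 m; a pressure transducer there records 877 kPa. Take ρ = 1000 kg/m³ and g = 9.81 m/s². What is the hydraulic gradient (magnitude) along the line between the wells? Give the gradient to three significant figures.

Pressure head at P-7: ψ = P/(ρg) = 325×1000 / (1000 × 9.81) = 33.13 m.
Total head at P-7: h = z + ψ = 87.21 + 33.13 = 120.34 m.
Pressure head at P-8: ψ = P/(ρg) = 877×1000 / (1000 × 9.81) = 89.40 m.
Total head at P-8: h = z + ψ = 22.47 + 89.40 = 111.87 m.
Head difference: h(P-7) − h(P-8) = 120.34 − 111.87 = 8.47 m.
Hydraulic gradient: i = |Δh| / L = 8.47 / 1413 = 0.00599.

i ≈ 0.00599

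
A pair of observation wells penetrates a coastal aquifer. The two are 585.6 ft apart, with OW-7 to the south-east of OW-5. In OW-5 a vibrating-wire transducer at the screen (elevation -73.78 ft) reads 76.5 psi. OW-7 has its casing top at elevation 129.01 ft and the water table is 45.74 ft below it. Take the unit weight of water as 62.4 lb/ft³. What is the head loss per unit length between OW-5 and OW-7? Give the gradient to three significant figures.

Pressure head at OW-5: ψ = 144·P/γ = 144 × 76.5 / 62.4 = 176.54 ft.
Total head at OW-5: h = z + ψ = -73.78 + 176.54 = 102.76 ft.
Total head at OW-7: h = 129.01 − 45.74 = 83.27 ft.
Head difference: h(OW-5) − h(OW-7) = 102.76 − 83.27 = 19.49 ft.
Hydraulic gradient: i = |Δh| / L = 19.49 / 585.6 = 0.0333.

i ≈ 0.0333 ft/ft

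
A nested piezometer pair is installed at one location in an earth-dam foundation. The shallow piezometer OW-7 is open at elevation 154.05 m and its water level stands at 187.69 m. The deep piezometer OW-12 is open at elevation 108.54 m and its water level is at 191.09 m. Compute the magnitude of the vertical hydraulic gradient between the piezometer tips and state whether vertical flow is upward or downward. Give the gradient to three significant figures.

Total head at OW-7: h = 187.69 m (water level in the standpipe).
Total head at OW-12: h = 191.09 m.
Δh = h(OW-7) − h(OW-12) = 187.69 − 191.09 = -3.40 m.
Vertical separation Δz = 154.05 − 108.54 = 45.51 m.
|i_v| = |Δh| / Δz = 3.40 / 45.51 = 0.0747.
Head is higher in the deep piezometer, so vertical flow is upward (discharge condition).

|i_v| ≈ 0.0747; vertical flow is upward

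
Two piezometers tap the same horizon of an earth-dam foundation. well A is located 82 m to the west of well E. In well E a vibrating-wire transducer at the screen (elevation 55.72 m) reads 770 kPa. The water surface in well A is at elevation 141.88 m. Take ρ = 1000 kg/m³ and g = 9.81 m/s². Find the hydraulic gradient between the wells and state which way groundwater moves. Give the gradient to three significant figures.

i ≈ 0.0935; groundwater flows toward the east

Pressure head at well E: ψ = P/(ρg) = 770×1000 / (1000 × 9.81) = 78.49 m.
Total head at well E: h = z + ψ = 55.72 + 78.49 = 134.21 m.
Total head at well A: h = 141.88 m (water level in the piezometer is the total head).
Head difference: h(well E) − h(well A) = 134.21 − 141.88 = -7.67 m.
Hydraulic gradient: i = |Δh| / L = 7.67 / 82 = 0.0935.
Flow is from higher to lower head: from well A toward well E, i.e. toward the east.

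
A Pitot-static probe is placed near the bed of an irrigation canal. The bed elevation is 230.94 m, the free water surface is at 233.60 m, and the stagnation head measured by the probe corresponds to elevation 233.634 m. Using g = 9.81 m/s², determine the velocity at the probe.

v ≈ 0.817 m/s

Near the bed, under hydrostatic conditions, the piezometric head (z + ψ) equals the free-surface elevation, 233.60 m.
Velocity head = total − piezometric = 233.634 − 233.60 = 0.034 m.
v = √(2g·h_v) = √(2 × 9.81 × 0.034) = 0.817 m/s.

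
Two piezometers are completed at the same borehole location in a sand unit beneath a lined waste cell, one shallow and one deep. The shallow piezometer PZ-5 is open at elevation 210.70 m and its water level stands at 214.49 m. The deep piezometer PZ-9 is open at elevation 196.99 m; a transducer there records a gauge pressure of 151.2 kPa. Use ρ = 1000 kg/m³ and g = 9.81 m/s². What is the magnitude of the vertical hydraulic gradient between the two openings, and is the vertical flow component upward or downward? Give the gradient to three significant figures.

Total head at PZ-5: h = 214.49 m (water level in the standpipe).
Pressure head at PZ-9: ψ = P/(ρg) = 151.2×1000 / (1000 × 9.81) = 15.41 m.
Total head at PZ-9: h = z + ψ = 196.99 + 15.41 = 212.40 m.
Δh = h(PZ-5) − h(PZ-9) = 214.49 − 212.40 = 2.09 m.
Vertical separation Δz = 210.70 − 196.99 = 13.71 m.
|i_v| = |Δh| / Δz = 2.09 / 13.71 = 0.152.
Head is higher in the shallow piezometer, so vertical flow is downward (recharge condition).

|i_v| ≈ 0.152; vertical flow is downward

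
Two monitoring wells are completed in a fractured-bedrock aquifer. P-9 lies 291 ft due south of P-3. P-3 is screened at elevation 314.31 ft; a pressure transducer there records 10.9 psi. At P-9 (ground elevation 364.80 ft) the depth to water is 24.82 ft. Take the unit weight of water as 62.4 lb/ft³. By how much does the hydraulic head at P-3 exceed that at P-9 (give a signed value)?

Δh ≈ -0.52 ft

Pressure head at P-3: ψ = 144·P/γ = 144 × 10.9 / 62.4 = 25.15 ft.
Total head at P-3: h = z + ψ = 314.31 + 25.15 = 339.46 ft.
Total head at P-9: h = 364.80 − 24.82 = 339.98 ft.
Head difference: h(P-3) − h(P-9) = 339.46 − 339.98 = -0.52 ft.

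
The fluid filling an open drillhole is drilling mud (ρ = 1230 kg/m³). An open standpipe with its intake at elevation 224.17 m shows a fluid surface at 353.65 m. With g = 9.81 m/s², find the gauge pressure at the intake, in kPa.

P ≈ 1560 kPa

Pressure head ψ = h − z = 353.65 − 224.17 = 129.48 m.
P = ρgψ = 1230 × 9.81 × 129.48 = 1562345 Pa ≈ 1560 kPa.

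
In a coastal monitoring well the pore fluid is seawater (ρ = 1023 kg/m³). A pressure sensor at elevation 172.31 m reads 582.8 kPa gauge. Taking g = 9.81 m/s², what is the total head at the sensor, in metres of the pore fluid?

h ≈ 230.38 m

ψ = P/(ρg) = 582.8×1000 / (1023 × 9.81) = 58.07 m.
h = z + ψ = 172.31 + 58.07 = 230.38 m.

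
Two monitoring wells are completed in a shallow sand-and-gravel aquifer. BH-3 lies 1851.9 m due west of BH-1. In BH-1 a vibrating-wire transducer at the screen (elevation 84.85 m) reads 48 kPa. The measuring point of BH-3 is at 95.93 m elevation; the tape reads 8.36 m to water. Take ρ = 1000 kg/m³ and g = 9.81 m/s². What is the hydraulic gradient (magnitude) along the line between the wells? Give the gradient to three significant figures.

Pressure head at BH-1: ψ = P/(ρg) = 48×1000 / (1000 × 9.81) = 4.89 m.
Total head at BH-1: h = z + ψ = 84.85 + 4.89 = 89.74 m.
Total head at BH-3: h = 95.93 − 8.36 = 87.57 m.
Head difference: h(BH-1) − h(BH-3) = 89.74 − 87.57 = 2.17 m.
Hydraulic gradient: i = |Δh| / L = 2.17 / 1851.9 = 0.00117.

i ≈ 0.00117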